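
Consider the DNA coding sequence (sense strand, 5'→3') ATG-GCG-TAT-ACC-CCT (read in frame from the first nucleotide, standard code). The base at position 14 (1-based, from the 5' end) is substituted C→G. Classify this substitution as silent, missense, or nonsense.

Position 14 falls in codon 5: CCT → Pro.
After the substitution the codon is CGT → Arg.
Pro ≠ Arg, so this is a missense mutation.

missense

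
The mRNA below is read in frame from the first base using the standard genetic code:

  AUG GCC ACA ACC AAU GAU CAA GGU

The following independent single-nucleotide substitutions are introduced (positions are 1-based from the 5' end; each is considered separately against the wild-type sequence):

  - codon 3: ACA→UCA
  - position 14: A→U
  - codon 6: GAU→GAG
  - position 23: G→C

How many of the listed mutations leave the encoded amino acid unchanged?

0

Codon 3: ACA (Thr) → UCA (Ser) — missense.
Codon 5: AAU (Asn) → AUU (Ile) — missense.
Codon 6: GAU (Asp) → GAG (Glu) — missense.
Codon 8: GGU (Gly) → GCU (Ala) — missense.
Synonymous: 0 of 4.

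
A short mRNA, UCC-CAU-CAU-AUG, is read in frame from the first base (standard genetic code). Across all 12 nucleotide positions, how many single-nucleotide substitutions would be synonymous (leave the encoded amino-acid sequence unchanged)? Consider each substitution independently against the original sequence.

5

Codon 1 (UCC, Ser): 3 synonymous substitutions.
Codon 2 (CAU, His): 1 synonymous substitution.
Codon 3 (CAU, His): 1 synonymous substitution.
Codon 4 (AUG, Met): 0 synonymous substitutions.
Total: 3 + 1 + 1 + 0 = 5.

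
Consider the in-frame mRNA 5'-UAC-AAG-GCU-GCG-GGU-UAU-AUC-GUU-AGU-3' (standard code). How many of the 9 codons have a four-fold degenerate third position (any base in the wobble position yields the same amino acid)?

4

Codon 1 UAC (Tyr): third position 2-fold.
Codon 2 AAG (Lys): third position 2-fold.
Codon 3 GCU (Ala): third position 4-fold.
Codon 4 GCG (Ala): third position 4-fold.
Codon 5 GGU (Gly): third position 4-fold.
Codon 6 UAU (Tyr): third position 2-fold.
Codon 7 AUC (Ile): third position 3-fold.
Codon 8 GUU (Val): third position 4-fold.
Codon 9 AGU (Ser): third position 2-fold.
Four-fold degenerate third positions: 4.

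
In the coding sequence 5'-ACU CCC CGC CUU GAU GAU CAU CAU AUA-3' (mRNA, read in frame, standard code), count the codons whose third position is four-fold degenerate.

4

Codon 1 ACU (Thr): third position 4-fold.
Codon 2 CCC (Pro): third position 4-fold.
Codon 3 CGC (Arg): third position 4-fold.
Codon 4 CUU (Leu): third position 4-fold.
Codon 5 GAU (Asp): third position 2-fold.
Codon 6 GAU (Asp): third position 2-fold.
Codon 7 CAU (His): third position 2-fold.
Codon 8 CAU (His): third position 2-fold.
Codon 9 AUA (Ile): third position 3-fold.
Four-fold degenerate third positions: 4.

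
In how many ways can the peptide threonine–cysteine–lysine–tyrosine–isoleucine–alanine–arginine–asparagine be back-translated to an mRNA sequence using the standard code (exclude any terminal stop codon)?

4608

Thr: 4 codons.
Cys: 2 codons.
Lys: 2 codons.
Tyr: 2 codons.
Ile: 3 codons.
Ala: 4 codons.
Arg: 6 codons.
Asn: 2 codons.
4 × 2 × 2 × 2 × 3 × 4 × 6 × 2 = 4608.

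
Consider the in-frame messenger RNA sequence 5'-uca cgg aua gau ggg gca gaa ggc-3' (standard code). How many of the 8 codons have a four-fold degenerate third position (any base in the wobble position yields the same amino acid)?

5

Codon 1 UCA (Ser): third position 4-fold.
Codon 2 CGG (Arg): third position 4-fold.
Codon 3 AUA (Ile): third position 3-fold.
Codon 4 GAU (Asp): third position 2-fold.
Codon 5 GGG (Gly): third position 4-fold.
Codon 6 GCA (Ala): third position 4-fold.
Codon 7 GAA (Glu): third position 2-fold.
Codon 8 GGC (Gly): third position 4-fold.
Four-fold degenerate third positions: 5.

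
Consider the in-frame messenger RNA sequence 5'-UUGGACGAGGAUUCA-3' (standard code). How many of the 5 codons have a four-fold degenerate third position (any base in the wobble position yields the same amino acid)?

1

Codon 1 UUG (Leu): third position 2-fold.
Codon 2 GAC (Asp): third position 2-fold.
Codon 3 GAG (Glu): third position 2-fold.
Codon 4 GAU (Asp): third position 2-fold.
Codon 5 UCA (Ser): third position 4-fold.
Four-fold degenerate third positions: 1.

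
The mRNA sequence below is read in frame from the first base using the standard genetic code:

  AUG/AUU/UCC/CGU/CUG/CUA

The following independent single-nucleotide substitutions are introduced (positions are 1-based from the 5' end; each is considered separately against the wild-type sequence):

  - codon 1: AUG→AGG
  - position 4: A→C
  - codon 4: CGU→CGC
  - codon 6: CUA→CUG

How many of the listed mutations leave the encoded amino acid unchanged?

Codon 1: AUG (Met) → AGG (Arg) — missense.
Codon 2: AUU (Ile) → CUU (Leu) — missense.
Codon 4: CGU (Arg) → CGC (Arg) — synonymous.
Codon 6: CUA (Leu) → CUG (Leu) — synonymous.
Synonymous: 2 of 4.

2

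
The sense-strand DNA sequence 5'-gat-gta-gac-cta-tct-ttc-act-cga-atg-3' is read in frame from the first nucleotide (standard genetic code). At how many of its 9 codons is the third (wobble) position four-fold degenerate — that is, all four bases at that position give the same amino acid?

5

Codon 1 GAT (Asp): third position 2-fold.
Codon 2 GTA (Val): third position 4-fold.
Codon 3 GAC (Asp): third position 2-fold.
Codon 4 CTA (Leu): third position 4-fold.
Codon 5 TCT (Ser): third position 4-fold.
Codon 6 TTC (Phe): third position 2-fold.
Codon 7 ACT (Thr): third position 4-fold.
Codon 8 CGA (Arg): third position 4-fold.
Codon 9 ATG (Met): third position 1-fold.
Four-fold degenerate third positions: 5.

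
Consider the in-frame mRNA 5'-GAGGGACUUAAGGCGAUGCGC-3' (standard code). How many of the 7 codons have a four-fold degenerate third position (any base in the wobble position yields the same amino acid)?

Codon 1 GAG (Glu): third position 2-fold.
Codon 2 GGA (Gly): third position 4-fold.
Codon 3 CUU (Leu): third position 4-fold.
Codon 4 AAG (Lys): third position 2-fold.
Codon 5 GCG (Ala): third position 4-fold.
Codon 6 AUG (Met): third position 1-fold.
Codon 7 CGC (Arg): third position 4-fold.
Four-fold degenerate third positions: 4.

4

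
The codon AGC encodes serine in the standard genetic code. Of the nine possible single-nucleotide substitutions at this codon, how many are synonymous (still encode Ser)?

1

Position 1: none → 0 synonymous.
Position 2: none → 0 synonymous.
Position 3: AGU → 1 synonymous.
Total: 0 + 0 + 1 = 1.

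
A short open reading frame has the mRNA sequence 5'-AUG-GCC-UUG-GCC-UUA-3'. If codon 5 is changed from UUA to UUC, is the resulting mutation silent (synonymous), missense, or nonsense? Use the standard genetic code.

Position 15 falls in codon 5: UUA → Leu.
After the substitution the codon is UUC → Phe.
Leu ≠ Phe, so this is a missense mutation.

missense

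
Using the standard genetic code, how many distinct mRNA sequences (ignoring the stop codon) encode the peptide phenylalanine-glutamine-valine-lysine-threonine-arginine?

Phe: 2 codons.
Gln: 2 codons.
Val: 4 codons.
Lys: 2 codons.
Thr: 4 codons.
Arg: 6 codons.
2 × 2 × 4 × 2 × 4 × 6 = 768.

768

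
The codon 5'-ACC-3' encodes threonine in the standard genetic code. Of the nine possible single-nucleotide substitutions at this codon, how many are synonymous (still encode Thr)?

3

Position 1: none → 0 synonymous.
Position 2: none → 0 synonymous.
Position 3: ACU, ACA, ACG → 3 synonymous.
Total: 0 + 0 + 3 = 3.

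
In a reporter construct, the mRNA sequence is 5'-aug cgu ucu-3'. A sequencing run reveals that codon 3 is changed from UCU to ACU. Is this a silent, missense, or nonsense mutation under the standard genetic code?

missense

Position 7 falls in codon 3: UCU → Ser.
After the substitution the codon is ACU → Thr.
Ser ≠ Thr, so this is a missense mutation.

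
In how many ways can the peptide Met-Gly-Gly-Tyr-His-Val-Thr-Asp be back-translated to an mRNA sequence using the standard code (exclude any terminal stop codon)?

2048

Met: 1 codon.
Gly: 4 codons.
Gly: 4 codons.
Tyr: 2 codons.
His: 2 codons.
Val: 4 codons.
Thr: 4 codons.
Asp: 2 codons.
1 × 4 × 4 × 2 × 2 × 4 × 4 × 2 = 2048.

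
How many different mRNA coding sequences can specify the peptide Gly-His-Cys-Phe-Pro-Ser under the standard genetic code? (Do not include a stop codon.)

Gly: 4 codons.
His: 2 codons.
Cys: 2 codons.
Phe: 2 codons.
Pro: 4 codons.
Ser: 6 codons.
4 × 2 × 2 × 2 × 4 × 6 = 768.

768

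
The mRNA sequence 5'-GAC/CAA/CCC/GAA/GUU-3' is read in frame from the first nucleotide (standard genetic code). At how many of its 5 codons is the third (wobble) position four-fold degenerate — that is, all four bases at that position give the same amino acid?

Codon 1 GAC (Asp): third position 2-fold.
Codon 2 CAA (Gln): third position 2-fold.
Codon 3 CCC (Pro): third position 4-fold.
Codon 4 GAA (Glu): third position 2-fold.
Codon 5 GUU (Val): third position 4-fold.
Four-fold degenerate third positions: 2.

2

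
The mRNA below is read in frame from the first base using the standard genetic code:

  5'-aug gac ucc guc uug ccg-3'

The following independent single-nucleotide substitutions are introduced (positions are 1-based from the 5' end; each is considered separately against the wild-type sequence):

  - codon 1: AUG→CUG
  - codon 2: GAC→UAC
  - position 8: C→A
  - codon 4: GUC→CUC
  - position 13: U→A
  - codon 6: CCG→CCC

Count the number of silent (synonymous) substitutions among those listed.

1

Codon 1: AUG (Met) → CUG (Leu) — missense.
Codon 2: GAC (Asp) → UAC (Tyr) — missense.
Codon 3: UCC (Ser) → UAC (Tyr) — missense.
Codon 4: GUC (Val) → CUC (Leu) — missense.
Codon 5: UUG (Leu) → AUG (Met) — missense.
Codon 6: CCG (Pro) → CCC (Pro) — synonymous.
Synonymous: 1 of 6.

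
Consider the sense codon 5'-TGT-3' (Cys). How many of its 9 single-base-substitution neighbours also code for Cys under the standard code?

1

Position 1: none → 0 synonymous.
Position 2: none → 0 synonymous.
Position 3: TGC → 1 synonymous.
Total: 0 + 0 + 1 = 1.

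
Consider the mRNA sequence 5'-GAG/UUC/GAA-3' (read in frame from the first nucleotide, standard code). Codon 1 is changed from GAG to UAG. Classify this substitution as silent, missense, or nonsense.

Position 1 falls in codon 1: GAG → Glu.
After the substitution the codon is UAG → Stop.
The new codon is a stop codon, so this is a nonsense mutation.

nonsense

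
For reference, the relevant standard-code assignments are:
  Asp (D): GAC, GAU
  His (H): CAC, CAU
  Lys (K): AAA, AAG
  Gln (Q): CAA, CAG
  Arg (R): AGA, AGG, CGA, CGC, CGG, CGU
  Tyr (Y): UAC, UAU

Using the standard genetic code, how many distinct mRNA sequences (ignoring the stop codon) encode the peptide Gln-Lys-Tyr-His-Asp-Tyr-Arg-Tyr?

768

Gln: 2 codons.
Lys: 2 codons.
Tyr: 2 codons.
His: 2 codons.
Asp: 2 codons.
Tyr: 2 codons.
Arg: 6 codons.
Tyr: 2 codons.
2 × 2 × 2 × 2 × 2 × 2 × 6 × 2 = 768.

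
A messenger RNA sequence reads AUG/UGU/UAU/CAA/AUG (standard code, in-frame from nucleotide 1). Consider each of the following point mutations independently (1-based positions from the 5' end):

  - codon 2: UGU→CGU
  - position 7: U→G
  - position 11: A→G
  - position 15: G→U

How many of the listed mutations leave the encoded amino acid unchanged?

0

Codon 2: UGU (Cys) → CGU (Arg) — missense.
Codon 3: UAU (Tyr) → GAU (Asp) — missense.
Codon 4: CAA (Gln) → CGA (Arg) — missense.
Codon 5: AUG (Met) → AUU (Ile) — missense.
Synonymous: 0 of 4.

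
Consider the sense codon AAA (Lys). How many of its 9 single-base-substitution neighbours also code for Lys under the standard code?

Position 1: none → 0 synonymous.
Position 2: none → 0 synonymous.
Position 3: AAG → 1 synonymous.
Total: 0 + 0 + 1 = 1.

1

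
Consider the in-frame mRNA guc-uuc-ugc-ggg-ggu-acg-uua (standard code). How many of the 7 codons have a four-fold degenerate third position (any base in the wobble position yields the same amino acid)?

Codon 1 GUC (Val): third position 4-fold.
Codon 2 UUC (Phe): third position 2-fold.
Codon 3 UGC (Cys): third position 2-fold.
Codon 4 GGG (Gly): third position 4-fold.
Codon 5 GGU (Gly): third position 4-fold.
Codon 6 ACG (Thr): third position 4-fold.
Codon 7 UUA (Leu): third position 2-fold.
Four-fold degenerate third positions: 4.

4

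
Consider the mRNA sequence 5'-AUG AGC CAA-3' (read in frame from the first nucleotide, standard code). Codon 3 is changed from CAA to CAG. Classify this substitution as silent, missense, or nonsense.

Position 9 falls in codon 3: CAA → Gln.
After the substitution the codon is CAG → Gln.
Both encode Gln, so the change is synonymous.

silent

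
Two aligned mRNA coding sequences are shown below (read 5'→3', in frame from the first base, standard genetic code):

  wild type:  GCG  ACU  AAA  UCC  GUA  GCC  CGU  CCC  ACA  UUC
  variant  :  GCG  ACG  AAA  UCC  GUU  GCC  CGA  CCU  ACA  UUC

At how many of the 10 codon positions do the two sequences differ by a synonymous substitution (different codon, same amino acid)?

4

Codon 1: GCG Ala / GCG Ala — identical.
Codon 2: ACU Thr / ACG Thr — synonymous.
Codon 3: AAA Lys / AAA Lys — identical.
Codon 4: UCC Ser / UCC Ser — identical.
Codon 5: GUA Val / GUU Val — synonymous.
Codon 6: GCC Ala / GCC Ala — identical.
Codon 7: CGU Arg / CGA Arg — synonymous.
Codon 8: CCC Pro / CCU Pro — synonymous.
Codon 9: ACA Thr / ACA Thr — identical.
Codon 10: UUC Phe / UUC Phe — identical.
Synonymous differences: 4.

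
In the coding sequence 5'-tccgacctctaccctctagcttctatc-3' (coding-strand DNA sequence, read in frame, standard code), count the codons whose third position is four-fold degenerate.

6

Codon 1 TCC (Ser): third position 4-fold.
Codon 2 GAC (Asp): third position 2-fold.
Codon 3 CTC (Leu): third position 4-fold.
Codon 4 TAC (Tyr): third position 2-fold.
Codon 5 CCT (Pro): third position 4-fold.
Codon 6 CTA (Leu): third position 4-fold.
Codon 7 GCT (Ala): third position 4-fold.
Codon 8 TCT (Ser): third position 4-fold.
Codon 9 ATC (Ile): third position 3-fold.
Four-fold degenerate third positions: 6.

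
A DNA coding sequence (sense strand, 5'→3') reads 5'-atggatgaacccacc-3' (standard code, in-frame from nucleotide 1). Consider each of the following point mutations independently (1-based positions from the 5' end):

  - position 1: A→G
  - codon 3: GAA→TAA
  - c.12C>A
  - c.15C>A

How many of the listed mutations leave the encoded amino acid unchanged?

2

Codon 1: ATG (Met) → GTG (Val) — missense.
Codon 3: GAA (Glu) → TAA (Stop) — nonsense.
Codon 4: CCC (Pro) → CCA (Pro) — synonymous.
Codon 5: ACC (Thr) → ACA (Thr) — synonymous.
Synonymous: 2 of 4.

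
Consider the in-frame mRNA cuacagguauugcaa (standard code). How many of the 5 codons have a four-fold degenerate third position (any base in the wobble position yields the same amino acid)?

Codon 1 CUA (Leu): third position 4-fold.
Codon 2 CAG (Gln): third position 2-fold.
Codon 3 GUA (Val): third position 4-fold.
Codon 4 UUG (Leu): third position 2-fold.
Codon 5 CAA (Gln): third position 2-fold.
Four-fold degenerate third positions: 2.

2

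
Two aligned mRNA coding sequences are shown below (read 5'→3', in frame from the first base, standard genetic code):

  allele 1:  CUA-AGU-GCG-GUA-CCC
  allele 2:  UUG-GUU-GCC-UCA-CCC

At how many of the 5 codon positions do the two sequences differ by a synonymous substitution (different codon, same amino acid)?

Codon 1: CUA Leu / UUG Leu — synonymous.
Codon 2: AGU Ser / GUU Val — nonsynonymous.
Codon 3: GCG Ala / GCC Ala — synonymous.
Codon 4: GUA Val / UCA Ser — nonsynonymous.
Codon 5: CCC Pro / CCC Pro — identical.
Synonymous differences: 2.

2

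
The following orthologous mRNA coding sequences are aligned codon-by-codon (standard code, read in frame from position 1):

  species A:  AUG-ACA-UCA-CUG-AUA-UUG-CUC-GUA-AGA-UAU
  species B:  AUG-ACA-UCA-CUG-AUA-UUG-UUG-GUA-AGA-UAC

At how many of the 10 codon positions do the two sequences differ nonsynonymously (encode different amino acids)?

Codon 1: AUG Met / AUG Met — identical.
Codon 2: ACA Thr / ACA Thr — identical.
Codon 3: UCA Ser / UCA Ser — identical.
Codon 4: CUG Leu / CUG Leu — identical.
Codon 5: AUA Ile / AUA Ile — identical.
Codon 6: UUG Leu / UUG Leu — identical.
Codon 7: CUC Leu / UUG Leu — synonymous.
Codon 8: GUA Val / GUA Val — identical.
Codon 9: AGA Arg / AGA Arg — identical.
Codon 10: UAU Tyr / UAC Tyr — synonymous.
Nonsynonymous differences: 0.

0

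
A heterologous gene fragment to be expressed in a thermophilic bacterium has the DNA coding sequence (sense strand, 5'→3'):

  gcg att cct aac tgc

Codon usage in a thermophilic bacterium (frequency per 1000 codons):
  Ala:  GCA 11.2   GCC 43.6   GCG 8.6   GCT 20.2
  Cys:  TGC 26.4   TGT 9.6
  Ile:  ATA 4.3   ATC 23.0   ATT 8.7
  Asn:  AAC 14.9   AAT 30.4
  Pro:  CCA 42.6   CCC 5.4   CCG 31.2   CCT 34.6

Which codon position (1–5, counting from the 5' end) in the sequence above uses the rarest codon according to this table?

1

Codon 1 GCG (Ala): 8.6 per 1000.
Codon 2 ATT (Ile): 8.7 per 1000.
Codon 3 CCT (Pro): 34.6 per 1000.
Codon 4 AAC (Asn): 14.9 per 1000.
Codon 5 TGC (Cys): 26.4 per 1000.
Lowest frequency is 8.6 at codon 1.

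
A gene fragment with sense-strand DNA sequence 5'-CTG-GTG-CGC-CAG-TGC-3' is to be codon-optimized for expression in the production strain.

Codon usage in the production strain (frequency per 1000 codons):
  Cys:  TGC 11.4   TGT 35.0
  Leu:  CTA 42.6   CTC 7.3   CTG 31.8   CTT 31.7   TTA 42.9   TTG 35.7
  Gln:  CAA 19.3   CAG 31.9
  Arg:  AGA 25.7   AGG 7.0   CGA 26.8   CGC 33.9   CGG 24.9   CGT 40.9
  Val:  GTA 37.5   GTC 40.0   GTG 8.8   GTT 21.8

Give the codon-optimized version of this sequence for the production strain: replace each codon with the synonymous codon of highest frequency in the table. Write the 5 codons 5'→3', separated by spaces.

Codon 1 (Leu): best is TTA at 42.9.
Codon 2 (Val): best is GTC at 40.0.
Codon 3 (Arg): best is CGT at 40.9.
Codon 4 (Gln): best is CAG at 31.9.
Codon 5 (Cys): best is TGT at 35.0.

TTA GTC CGT CAG TGT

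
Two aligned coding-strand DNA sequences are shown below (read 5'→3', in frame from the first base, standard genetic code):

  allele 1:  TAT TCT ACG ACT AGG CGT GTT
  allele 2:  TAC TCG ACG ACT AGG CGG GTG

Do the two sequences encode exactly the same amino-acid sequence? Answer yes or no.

Codon 1: TAT Tyr / TAC Tyr — synonymous.
Codon 2: TCT Ser / TCG Ser — synonymous.
Codon 3: ACG Thr / ACG Thr — identical.
Codon 4: ACT Thr / ACT Thr — identical.
Codon 5: AGG Arg / AGG Arg — identical.
Codon 6: CGT Arg / CGG Arg — synonymous.
Codon 7: GTT Val / GTG Val — synonymous.
Nonsynonymous differences: 0 → same protein.

yes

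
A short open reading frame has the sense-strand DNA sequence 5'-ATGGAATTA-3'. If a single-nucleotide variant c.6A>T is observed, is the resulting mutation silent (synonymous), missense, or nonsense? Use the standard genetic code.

missense

Position 6 falls in codon 2: GAA → Glu.
After the substitution the codon is GAT → Asp.
Glu ≠ Asp, so this is a missense mutation.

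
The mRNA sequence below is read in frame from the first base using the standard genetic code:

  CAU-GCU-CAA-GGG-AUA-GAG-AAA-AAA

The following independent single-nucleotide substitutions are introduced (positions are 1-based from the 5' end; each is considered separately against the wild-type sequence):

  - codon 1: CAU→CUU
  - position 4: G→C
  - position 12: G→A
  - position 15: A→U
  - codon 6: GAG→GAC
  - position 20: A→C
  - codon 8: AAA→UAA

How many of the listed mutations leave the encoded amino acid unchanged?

2

Codon 1: CAU (His) → CUU (Leu) — missense.
Codon 2: GCU (Ala) → CCU (Pro) — missense.
Codon 4: GGG (Gly) → GGA (Gly) — synonymous.
Codon 5: AUA (Ile) → AUU (Ile) — synonymous.
Codon 6: GAG (Glu) → GAC (Asp) — missense.
Codon 7: AAA (Lys) → ACA (Thr) — missense.
Codon 8: AAA (Lys) → UAA (Stop) — nonsense.
Synonymous: 2 of 7.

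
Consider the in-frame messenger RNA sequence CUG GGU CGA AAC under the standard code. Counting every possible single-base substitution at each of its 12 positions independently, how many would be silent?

Codon 1 (CUG, Leu): 4 synonymous substitutions.
Codon 2 (GGU, Gly): 3 synonymous substitutions.
Codon 3 (CGA, Arg): 4 synonymous substitutions.
Codon 4 (AAC, Asn): 1 synonymous substitution.
Total: 4 + 3 + 4 + 1 = 12.

12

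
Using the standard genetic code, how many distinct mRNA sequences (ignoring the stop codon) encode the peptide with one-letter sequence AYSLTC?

Ala: 4 codons.
Tyr: 2 codons.
Ser: 6 codons.
Leu: 6 codons.
Thr: 4 codons.
Cys: 2 codons.
4 × 2 × 6 × 6 × 4 × 2 = 2304.

2304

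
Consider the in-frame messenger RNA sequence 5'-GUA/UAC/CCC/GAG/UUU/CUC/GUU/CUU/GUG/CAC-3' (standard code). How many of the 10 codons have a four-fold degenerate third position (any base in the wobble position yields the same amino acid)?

Codon 1 GUA (Val): third position 4-fold.
Codon 2 UAC (Tyr): third position 2-fold.
Codon 3 CCC (Pro): third position 4-fold.
Codon 4 GAG (Glu): third position 2-fold.
Codon 5 UUU (Phe): third position 2-fold.
Codon 6 CUC (Leu): third position 4-fold.
Codon 7 GUU (Val): third position 4-fold.
Codon 8 CUU (Leu): third position 4-fold.
Codon 9 GUG (Val): third position 4-fold.
Codon 10 CAC (His): third position 2-fold.
Four-fold degenerate third positions: 6.

6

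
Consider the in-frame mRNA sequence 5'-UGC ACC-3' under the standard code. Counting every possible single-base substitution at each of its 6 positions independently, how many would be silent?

Codon 1 (UGC, Cys): 1 synonymous substitution.
Codon 2 (ACC, Thr): 3 synonymous substitutions.
Total: 1 + 3 = 4.

4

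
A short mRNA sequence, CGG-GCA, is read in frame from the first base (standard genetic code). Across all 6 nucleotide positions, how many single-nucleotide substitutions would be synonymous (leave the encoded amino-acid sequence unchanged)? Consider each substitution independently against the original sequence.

7

Codon 1 (CGG, Arg): 4 synonymous substitutions.
Codon 2 (GCA, Ala): 3 synonymous substitutions.
Total: 4 + 3 = 7.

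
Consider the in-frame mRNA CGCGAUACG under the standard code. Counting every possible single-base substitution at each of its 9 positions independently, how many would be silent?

Codon 1 (CGC, Arg): 3 synonymous substitutions.
Codon 2 (GAU, Asp): 1 synonymous substitution.
Codon 3 (ACG, Thr): 3 synonymous substitutions.
Total: 3 + 1 + 3 = 7.

7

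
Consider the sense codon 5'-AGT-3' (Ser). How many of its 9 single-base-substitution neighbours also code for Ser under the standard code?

Position 1: none → 0 synonymous.
Position 2: none → 0 synonymous.
Position 3: AGC → 1 synonymous.
Total: 0 + 0 + 1 = 1.

1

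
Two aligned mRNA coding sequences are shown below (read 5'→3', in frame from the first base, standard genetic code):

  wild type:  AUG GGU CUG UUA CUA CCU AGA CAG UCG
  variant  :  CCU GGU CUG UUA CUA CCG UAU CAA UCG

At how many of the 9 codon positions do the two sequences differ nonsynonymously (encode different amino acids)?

2

Codon 1: AUG Met / CCU Pro — nonsynonymous.
Codon 2: GGU Gly / GGU Gly — identical.
Codon 3: CUG Leu / CUG Leu — identical.
Codon 4: UUA Leu / UUA Leu — identical.
Codon 5: CUA Leu / CUA Leu — identical.
Codon 6: CCU Pro / CCG Pro — synonymous.
Codon 7: AGA Arg / UAU Tyr — nonsynonymous.
Codon 8: CAG Gln / CAA Gln — synonymous.
Codon 9: UCG Ser / UCG Ser — identical.
Nonsynonymous differences: 2.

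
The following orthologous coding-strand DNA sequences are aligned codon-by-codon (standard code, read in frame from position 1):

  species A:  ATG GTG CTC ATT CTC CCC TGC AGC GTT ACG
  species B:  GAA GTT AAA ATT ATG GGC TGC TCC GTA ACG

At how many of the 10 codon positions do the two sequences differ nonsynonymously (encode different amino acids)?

4

Codon 1: ATG Met / GAA Glu — nonsynonymous.
Codon 2: GTG Val / GTT Val — synonymous.
Codon 3: CTC Leu / AAA Lys — nonsynonymous.
Codon 4: ATT Ile / ATT Ile — identical.
Codon 5: CTC Leu / ATG Met — nonsynonymous.
Codon 6: CCC Pro / GGC Gly — nonsynonymous.
Codon 7: TGC Cys / TGC Cys — identical.
Codon 8: AGC Ser / TCC Ser — synonymous.
Codon 9: GTT Val / GTA Val — synonymous.
Codon 10: ACG Thr / ACG Thr — identical.
Nonsynonymous differences: 4.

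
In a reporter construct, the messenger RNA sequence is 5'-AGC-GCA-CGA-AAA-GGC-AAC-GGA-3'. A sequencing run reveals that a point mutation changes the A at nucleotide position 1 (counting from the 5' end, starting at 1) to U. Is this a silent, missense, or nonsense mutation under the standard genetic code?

missense

Position 1 falls in codon 1: AGC → Ser.
After the substitution the codon is UGC → Cys.
Ser ≠ Cys, so this is a missense mutation.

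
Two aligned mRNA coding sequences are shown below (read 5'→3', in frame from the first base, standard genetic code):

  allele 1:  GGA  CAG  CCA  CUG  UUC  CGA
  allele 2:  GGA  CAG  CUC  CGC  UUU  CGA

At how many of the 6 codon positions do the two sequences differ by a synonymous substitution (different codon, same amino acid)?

Codon 1: GGA Gly / GGA Gly — identical.
Codon 2: CAG Gln / CAG Gln — identical.
Codon 3: CCA Pro / CUC Leu — nonsynonymous.
Codon 4: CUG Leu / CGC Arg — nonsynonymous.
Codon 5: UUC Phe / UUU Phe — synonymous.
Codon 6: CGA Arg / CGA Arg — identical.
Synonymous differences: 1.

1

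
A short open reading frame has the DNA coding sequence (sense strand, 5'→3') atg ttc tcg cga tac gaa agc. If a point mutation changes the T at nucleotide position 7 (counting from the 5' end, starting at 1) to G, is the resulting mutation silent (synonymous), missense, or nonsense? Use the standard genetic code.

missense

Position 7 falls in codon 3: TCG → Ser.
After the substitution the codon is GCG → Ala.
Ser ≠ Ala, so this is a missense mutation.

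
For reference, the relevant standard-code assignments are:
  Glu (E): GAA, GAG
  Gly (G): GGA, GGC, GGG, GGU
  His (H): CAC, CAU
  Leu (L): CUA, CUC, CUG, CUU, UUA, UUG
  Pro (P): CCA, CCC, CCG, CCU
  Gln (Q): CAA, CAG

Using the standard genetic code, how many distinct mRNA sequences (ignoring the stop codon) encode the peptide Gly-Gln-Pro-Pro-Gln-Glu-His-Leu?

6144

Gly: 4 codons.
Gln: 2 codons.
Pro: 4 codons.
Pro: 4 codons.
Gln: 2 codons.
Glu: 2 codons.
His: 2 codons.
Leu: 6 codons.
4 × 2 × 4 × 4 × 2 × 2 × 2 × 6 = 6144.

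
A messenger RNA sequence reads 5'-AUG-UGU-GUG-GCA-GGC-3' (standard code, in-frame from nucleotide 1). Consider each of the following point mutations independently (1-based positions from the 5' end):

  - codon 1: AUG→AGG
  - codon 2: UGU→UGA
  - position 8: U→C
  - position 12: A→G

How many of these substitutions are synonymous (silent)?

Codon 1: AUG (Met) → AGG (Arg) — missense.
Codon 2: UGU (Cys) → UGA (Stop) — nonsense.
Codon 3: GUG (Val) → GCG (Ala) — missense.
Codon 4: GCA (Ala) → GCG (Ala) — synonymous.
Synonymous: 1 of 4.

1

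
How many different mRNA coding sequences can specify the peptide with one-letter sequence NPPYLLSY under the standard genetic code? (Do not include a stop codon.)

Asn: 2 codons.
Pro: 4 codons.
Pro: 4 codons.
Tyr: 2 codons.
Leu: 6 codons.
Leu: 6 codons.
Ser: 6 codons.
Tyr: 2 codons.
2 × 4 × 4 × 2 × 6 × 6 × 6 × 2 = 27648.

27648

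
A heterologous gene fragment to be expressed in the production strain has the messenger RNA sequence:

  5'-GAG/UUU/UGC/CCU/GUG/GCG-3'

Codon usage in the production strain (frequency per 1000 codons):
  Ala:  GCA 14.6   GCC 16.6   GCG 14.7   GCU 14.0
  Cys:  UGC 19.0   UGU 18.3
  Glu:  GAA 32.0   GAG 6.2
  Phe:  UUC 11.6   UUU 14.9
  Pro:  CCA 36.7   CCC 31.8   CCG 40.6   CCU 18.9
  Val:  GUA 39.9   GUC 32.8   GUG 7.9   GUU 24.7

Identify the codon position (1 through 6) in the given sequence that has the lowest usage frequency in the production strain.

Codon 1 GAG (Glu): 6.2 per 1000.
Codon 2 UUU (Phe): 14.9 per 1000.
Codon 3 UGC (Cys): 19.0 per 1000.
Codon 4 CCU (Pro): 18.9 per 1000.
Codon 5 GUG (Val): 7.9 per 1000.
Codon 6 GCG (Ala): 14.7 per 1000.
Lowest frequency is 6.2 at codon 1.

1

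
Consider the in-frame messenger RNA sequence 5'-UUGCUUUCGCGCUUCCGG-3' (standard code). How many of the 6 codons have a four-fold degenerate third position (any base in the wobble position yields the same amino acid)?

4

Codon 1 UUG (Leu): third position 2-fold.
Codon 2 CUU (Leu): third position 4-fold.
Codon 3 UCG (Ser): third position 4-fold.
Codon 4 CGC (Arg): third position 4-fold.
Codon 5 UUC (Phe): third position 2-fold.
Codon 6 CGG (Arg): third position 4-fold.
Four-fold degenerate third positions: 4.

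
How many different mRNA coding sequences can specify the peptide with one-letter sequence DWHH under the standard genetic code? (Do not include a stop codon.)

8

Asp: 2 codons.
Trp: 1 codon.
His: 2 codons.
His: 2 codons.
2 × 1 × 2 × 2 = 8.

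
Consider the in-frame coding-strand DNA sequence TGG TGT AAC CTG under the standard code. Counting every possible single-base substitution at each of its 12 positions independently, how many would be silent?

6

Codon 1 (TGG, Trp): 0 synonymous substitutions.
Codon 2 (TGT, Cys): 1 synonymous substitution.
Codon 3 (AAC, Asn): 1 synonymous substitution.
Codon 4 (CTG, Leu): 4 synonymous substitutions.
Total: 0 + 1 + 1 + 4 = 6.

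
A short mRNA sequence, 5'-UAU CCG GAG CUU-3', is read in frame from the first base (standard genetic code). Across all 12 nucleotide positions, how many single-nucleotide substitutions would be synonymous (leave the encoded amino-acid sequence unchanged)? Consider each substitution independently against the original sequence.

8

Codon 1 (UAU, Tyr): 1 synonymous substitution.
Codon 2 (CCG, Pro): 3 synonymous substitutions.
Codon 3 (GAG, Glu): 1 synonymous substitution.
Codon 4 (CUU, Leu): 3 synonymous substitutions.
Total: 1 + 3 + 1 + 3 = 8.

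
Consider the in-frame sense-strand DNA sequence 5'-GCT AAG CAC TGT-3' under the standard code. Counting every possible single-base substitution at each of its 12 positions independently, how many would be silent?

Codon 1 (GCT, Ala): 3 synonymous substitutions.
Codon 2 (AAG, Lys): 1 synonymous substitution.
Codon 3 (CAC, His): 1 synonymous substitution.
Codon 4 (TGT, Cys): 1 synonymous substitution.
Total: 3 + 1 + 1 + 1 = 6.

6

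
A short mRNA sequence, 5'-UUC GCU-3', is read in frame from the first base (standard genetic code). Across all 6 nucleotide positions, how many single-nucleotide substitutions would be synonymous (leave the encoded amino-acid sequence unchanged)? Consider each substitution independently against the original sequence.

Codon 1 (UUC, Phe): 1 synonymous substitution.
Codon 2 (GCU, Ala): 3 synonymous substitutions.
Total: 1 + 3 = 4.

4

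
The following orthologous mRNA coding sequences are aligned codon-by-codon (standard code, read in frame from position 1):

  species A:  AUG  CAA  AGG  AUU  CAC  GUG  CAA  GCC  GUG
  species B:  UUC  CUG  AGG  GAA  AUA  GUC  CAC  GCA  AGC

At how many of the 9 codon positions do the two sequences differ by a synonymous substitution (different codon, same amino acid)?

2

Codon 1: AUG Met / UUC Phe — nonsynonymous.
Codon 2: CAA Gln / CUG Leu — nonsynonymous.
Codon 3: AGG Arg / AGG Arg — identical.
Codon 4: AUU Ile / GAA Glu — nonsynonymous.
Codon 5: CAC His / AUA Ile — nonsynonymous.
Codon 6: GUG Val / GUC Val — synonymous.
Codon 7: CAA Gln / CAC His — nonsynonymous.
Codon 8: GCC Ala / GCA Ala — synonymous.
Codon 9: GUG Val / AGC Ser — nonsynonymous.
Synonymous differences: 2.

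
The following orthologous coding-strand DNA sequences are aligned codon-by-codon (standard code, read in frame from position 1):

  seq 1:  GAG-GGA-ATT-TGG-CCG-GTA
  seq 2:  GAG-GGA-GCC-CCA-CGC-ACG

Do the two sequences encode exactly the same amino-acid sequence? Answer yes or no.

no

Codon 1: GAG Glu / GAG Glu — identical.
Codon 2: GGA Gly / GGA Gly — identical.
Codon 3: ATT Ile / GCC Ala — nonsynonymous.
Codon 4: TGG Trp / CCA Pro — nonsynonymous.
Codon 5: CCG Pro / CGC Arg — nonsynonymous.
Codon 6: GTA Val / ACG Thr — nonsynonymous.
Nonsynonymous differences: 4 → different protein.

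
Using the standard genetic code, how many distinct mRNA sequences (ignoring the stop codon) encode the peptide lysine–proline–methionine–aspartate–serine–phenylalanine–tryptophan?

Lys: 2 codons.
Pro: 4 codons.
Met: 1 codon.
Asp: 2 codons.
Ser: 6 codons.
Phe: 2 codons.
Trp: 1 codon.
2 × 4 × 1 × 2 × 6 × 2 × 1 = 192.

192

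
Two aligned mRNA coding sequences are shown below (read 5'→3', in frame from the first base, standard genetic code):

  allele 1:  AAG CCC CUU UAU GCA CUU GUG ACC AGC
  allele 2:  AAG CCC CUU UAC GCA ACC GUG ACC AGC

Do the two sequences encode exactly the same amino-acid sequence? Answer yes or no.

Codon 1: AAG Lys / AAG Lys — identical.
Codon 2: CCC Pro / CCC Pro — identical.
Codon 3: CUU Leu / CUU Leu — identical.
Codon 4: UAU Tyr / UAC Tyr — synonymous.
Codon 5: GCA Ala / GCA Ala — identical.
Codon 6: CUU Leu / ACC Thr — nonsynonymous.
Codon 7: GUG Val / GUG Val — identical.
Codon 8: ACC Thr / ACC Thr — identical.
Codon 9: AGC Ser / AGC Ser — identical.
Nonsynonymous differences: 1 → different protein.

no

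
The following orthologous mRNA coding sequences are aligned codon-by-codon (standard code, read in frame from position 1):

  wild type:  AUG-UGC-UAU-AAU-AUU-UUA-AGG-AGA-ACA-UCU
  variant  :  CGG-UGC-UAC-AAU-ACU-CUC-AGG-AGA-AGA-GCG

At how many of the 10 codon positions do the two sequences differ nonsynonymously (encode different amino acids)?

4

Codon 1: AUG Met / CGG Arg — nonsynonymous.
Codon 2: UGC Cys / UGC Cys — identical.
Codon 3: UAU Tyr / UAC Tyr — synonymous.
Codon 4: AAU Asn / AAU Asn — identical.
Codon 5: AUU Ile / ACU Thr — nonsynonymous.
Codon 6: UUA Leu / CUC Leu — synonymous.
Codon 7: AGG Arg / AGG Arg — identical.
Codon 8: AGA Arg / AGA Arg — identical.
Codon 9: ACA Thr / AGA Arg — nonsynonymous.
Codon 10: UCU Ser / GCG Ala — nonsynonymous.
Nonsynonymous differences: 4.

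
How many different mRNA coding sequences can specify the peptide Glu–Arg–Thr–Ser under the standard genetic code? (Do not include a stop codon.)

288

Glu: 2 codons.
Arg: 6 codons.
Thr: 4 codons.
Ser: 6 codons.
2 × 6 × 4 × 6 = 288.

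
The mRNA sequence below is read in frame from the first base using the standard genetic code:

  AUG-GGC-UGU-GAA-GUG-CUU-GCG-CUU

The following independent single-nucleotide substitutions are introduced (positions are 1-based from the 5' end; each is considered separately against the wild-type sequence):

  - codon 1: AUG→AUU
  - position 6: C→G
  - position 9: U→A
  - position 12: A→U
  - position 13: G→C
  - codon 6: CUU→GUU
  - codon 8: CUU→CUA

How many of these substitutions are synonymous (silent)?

2

Codon 1: AUG (Met) → AUU (Ile) — missense.
Codon 2: GGC (Gly) → GGG (Gly) — synonymous.
Codon 3: UGU (Cys) → UGA (Stop) — nonsense.
Codon 4: GAA (Glu) → GAU (Asp) — missense.
Codon 5: GUG (Val) → CUG (Leu) — missense.
Codon 6: CUU (Leu) → GUU (Val) — missense.
Codon 8: CUU (Leu) → CUA (Leu) — synonymous.
Synonymous: 2 of 7.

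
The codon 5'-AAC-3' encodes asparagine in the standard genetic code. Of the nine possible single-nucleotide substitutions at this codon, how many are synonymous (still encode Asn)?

1

Position 1: none → 0 synonymous.
Position 2: none → 0 synonymous.
Position 3: AAU → 1 synonymous.
Total: 0 + 0 + 1 = 1.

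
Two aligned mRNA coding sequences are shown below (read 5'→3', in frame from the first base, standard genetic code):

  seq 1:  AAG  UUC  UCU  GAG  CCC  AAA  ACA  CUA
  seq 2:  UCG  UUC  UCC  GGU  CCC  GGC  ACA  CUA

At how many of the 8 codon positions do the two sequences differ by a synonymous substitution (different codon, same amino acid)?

1

Codon 1: AAG Lys / UCG Ser — nonsynonymous.
Codon 2: UUC Phe / UUC Phe — identical.
Codon 3: UCU Ser / UCC Ser — synonymous.
Codon 4: GAG Glu / GGU Gly — nonsynonymous.
Codon 5: CCC Pro / CCC Pro — identical.
Codon 6: AAA Lys / GGC Gly — nonsynonymous.
Codon 7: ACA Thr / ACA Thr — identical.
Codon 8: CUA Leu / CUA Leu — identical.
Synonymous differences: 1.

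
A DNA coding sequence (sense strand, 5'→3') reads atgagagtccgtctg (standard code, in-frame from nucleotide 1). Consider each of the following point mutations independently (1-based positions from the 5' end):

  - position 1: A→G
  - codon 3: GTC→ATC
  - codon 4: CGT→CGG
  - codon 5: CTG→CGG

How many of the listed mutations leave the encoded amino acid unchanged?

Codon 1: ATG (Met) → GTG (Val) — missense.
Codon 3: GTC (Val) → ATC (Ile) — missense.
Codon 4: CGT (Arg) → CGG (Arg) — synonymous.
Codon 5: CTG (Leu) → CGG (Arg) — missense.
Synonymous: 1 of 4.

1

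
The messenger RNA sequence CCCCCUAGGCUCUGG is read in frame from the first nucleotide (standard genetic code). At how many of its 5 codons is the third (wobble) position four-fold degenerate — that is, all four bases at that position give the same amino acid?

Codon 1 CCC (Pro): third position 4-fold.
Codon 2 CCU (Pro): third position 4-fold.
Codon 3 AGG (Arg): third position 2-fold.
Codon 4 CUC (Leu): third position 4-fold.
Codon 5 UGG (Trp): third position 1-fold.
Four-fold degenerate third positions: 3.

3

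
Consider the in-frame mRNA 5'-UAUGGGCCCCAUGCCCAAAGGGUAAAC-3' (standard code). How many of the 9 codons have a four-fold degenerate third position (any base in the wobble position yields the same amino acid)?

Codon 1 UAU (Tyr): third position 2-fold.
Codon 2 GGG (Gly): third position 4-fold.
Codon 3 CCC (Pro): third position 4-fold.
Codon 4 CAU (His): third position 2-fold.
Codon 5 GCC (Ala): third position 4-fold.
Codon 6 CAA (Gln): third position 2-fold.
Codon 7 AGG (Arg): third position 2-fold.
Codon 8 GUA (Val): third position 4-fold.
Codon 9 AAC (Asn): third position 2-fold.
Four-fold degenerate third positions: 4.

4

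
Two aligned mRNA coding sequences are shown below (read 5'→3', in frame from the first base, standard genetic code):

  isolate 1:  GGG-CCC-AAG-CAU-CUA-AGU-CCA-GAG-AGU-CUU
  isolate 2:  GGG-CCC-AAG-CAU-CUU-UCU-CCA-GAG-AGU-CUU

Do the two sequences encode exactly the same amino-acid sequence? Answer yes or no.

Codon 1: GGG Gly / GGG Gly — identical.
Codon 2: CCC Pro / CCC Pro — identical.
Codon 3: AAG Lys / AAG Lys — identical.
Codon 4: CAU His / CAU His — identical.
Codon 5: CUA Leu / CUU Leu — synonymous.
Codon 6: AGU Ser / UCU Ser — synonymous.
Codon 7: CCA Pro / CCA Pro — identical.
Codon 8: GAG Glu / GAG Glu — identical.
Codon 9: AGU Ser / AGU Ser — identical.
Codon 10: CUU Leu / CUU Leu — identical.
Nonsynonymous differences: 0 → same protein.

yes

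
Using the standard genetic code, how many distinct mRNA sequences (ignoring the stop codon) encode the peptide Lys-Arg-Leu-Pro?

288

Lys: 2 codons.
Arg: 6 codons.
Leu: 6 codons.
Pro: 4 codons.
2 × 6 × 6 × 4 = 288.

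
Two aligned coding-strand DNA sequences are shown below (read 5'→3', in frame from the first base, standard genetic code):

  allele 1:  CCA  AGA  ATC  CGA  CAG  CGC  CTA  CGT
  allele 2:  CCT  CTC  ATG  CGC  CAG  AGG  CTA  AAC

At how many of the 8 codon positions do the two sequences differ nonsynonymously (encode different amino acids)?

3

Codon 1: CCA Pro / CCT Pro — synonymous.
Codon 2: AGA Arg / CTC Leu — nonsynonymous.
Codon 3: ATC Ile / ATG Met — nonsynonymous.
Codon 4: CGA Arg / CGC Arg — synonymous.
Codon 5: CAG Gln / CAG Gln — identical.
Codon 6: CGC Arg / AGG Arg — synonymous.
Codon 7: CTA Leu / CTA Leu — identical.
Codon 8: CGT Arg / AAC Asn — nonsynonymous.
Nonsynonymous differences: 3.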